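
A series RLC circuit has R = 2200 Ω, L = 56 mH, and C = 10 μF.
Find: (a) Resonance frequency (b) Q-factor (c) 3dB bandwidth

Step 1 — Resonance condition Im(Z)=0 gives ω₀ = 1/√(LC).
Step 2 — ω₀ = 1/√(0.056·1e-05) = 1336 rad/s.
Step 3 — f₀ = ω₀/(2π) = 212.7 Hz.
Step 4 — Series Q: Q = ω₀L/R = 1336·0.056/2200 = 0.03402.
Step 5 — 3dB bandwidth: Δω = ω₀/Q = 3.929e+04 rad/s; BW = Δω/(2π) = 6253 Hz.

(a) f₀ = 212.7 Hz  (b) Q = 0.03402  (c) BW = 6253 Hz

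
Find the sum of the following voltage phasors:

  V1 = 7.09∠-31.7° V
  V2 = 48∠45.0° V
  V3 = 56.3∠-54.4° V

Step 1 — Convert each phasor to rectangular form:
  V1 = 7.09·(cos(-31.7°) + j·sin(-31.7°)) = 6.032 - j3.726 V
  V2 = 48·(cos(45.0°) + j·sin(45.0°)) = 33.94 + j33.94 V
  V3 = 56.3·(cos(-54.4°) + j·sin(-54.4°)) = 32.77 - j45.78 V
Step 2 — Sum components: V_total = 72.75 - j15.56 V.
Step 3 — Convert to polar: |V_total| = 74.39 V, ∠V_total = -12.1°.

V_total = 74.39∠-12.1° V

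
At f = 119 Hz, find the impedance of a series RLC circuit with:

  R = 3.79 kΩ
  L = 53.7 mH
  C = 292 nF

Step 1 — Angular frequency: ω = 2π·f = 2π·119 = 747.7 rad/s.
Step 2 — Component impedances:
  R: Z = R = 3790 Ω
  L: Z = jωL = j·747.7·0.0537 = 0 + j40.15 Ω
  C: Z = 1/(jωC) = -j/(ω·C) = 0 - j4580 Ω
Step 3 — Series combination: Z_total = R + L + C = 3790 - j4540 Ω = 5914∠-50.1° Ω.

Z = 3790 - j4540 Ω = 5914∠-50.1° Ω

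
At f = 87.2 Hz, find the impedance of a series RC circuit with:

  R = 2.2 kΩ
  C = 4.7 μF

Step 1 — Angular frequency: ω = 2π·f = 2π·87.2 = 547.9 rad/s.
Step 2 — Component impedances:
  R: Z = R = 2200 Ω
  C: Z = 1/(jωC) = -j/(ω·C) = 0 - j388.3 Ω
Step 3 — Series combination: Z_total = R + C = 2200 - j388.3 Ω = 2234∠-10.0° Ω.

Z = 2200 - j388.3 Ω = 2234∠-10.0° Ω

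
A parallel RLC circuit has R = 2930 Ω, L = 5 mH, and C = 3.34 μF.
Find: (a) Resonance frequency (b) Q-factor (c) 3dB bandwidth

Step 1 — Resonance: ω₀ = 1/√(LC) = 1/√(0.005·3.34e-06) = 7738 rad/s.
Step 2 — f₀ = ω₀/(2π) = 1232 Hz.
Step 3 — Parallel Q: Q = R/(ω₀L) = 2930/(7738·0.005) = 75.73.
Step 4 — Bandwidth: Δω = ω₀/Q = 102.2 rad/s; BW = Δω/(2π) = 16.26 Hz.

(a) f₀ = 1232 Hz  (b) Q = 75.73  (c) BW = 16.26 Hz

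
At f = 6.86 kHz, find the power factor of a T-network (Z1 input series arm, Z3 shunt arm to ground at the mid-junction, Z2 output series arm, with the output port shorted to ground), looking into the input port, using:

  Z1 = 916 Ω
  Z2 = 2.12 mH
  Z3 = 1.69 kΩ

Step 1 — Angular frequency: ω = 2π·f = 2π·6860 = 4.31e+04 rad/s.
Step 2 — Component impedances:
  Z1: Z = R = 916 Ω
  Z2: Z = jωL = j·4.31e+04·0.00212 = 0 + j91.38 Ω
  Z3: Z = R = 1690 Ω
Step 3 — With the output port shorted to ground, the output series arm Z2 runs from the junction to ground; the shunt arm Z3 also runs from the junction to ground. They appear in parallel: Z3 || Z2 = 4.926 + j91.11 Ω.
Step 4 — Series with input arm Z1: Z_in = Z1 + (Z3 || Z2) = 920.9 + j91.11 Ω = 925.4∠5.7° Ω.
Step 5 — Power factor: PF = cos(φ) = Re(Z)/|Z| = 920.9/925.4 = 0.9951.
Step 6 — Type: Im(Z) = 91.11 ⇒ lagging (phase φ = 5.7°).

PF = 0.9951 (lagging, φ = 5.7°)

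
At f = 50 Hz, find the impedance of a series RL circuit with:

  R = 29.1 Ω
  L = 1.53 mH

Step 1 — Angular frequency: ω = 2π·f = 2π·50 = 314.2 rad/s.
Step 2 — Component impedances:
  R: Z = R = 29.1 Ω
  L: Z = jωL = j·314.2·0.00153 = 0 + j0.4807 Ω
Step 3 — Series combination: Z_total = R + L = 29.1 + j0.4807 Ω = 29.1∠0.9° Ω.

Z = 29.1 + j0.4807 Ω = 29.1∠0.9° Ω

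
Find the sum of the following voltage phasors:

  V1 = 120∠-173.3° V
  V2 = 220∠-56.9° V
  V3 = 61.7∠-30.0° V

Step 1 — Convert each phasor to rectangular form:
  V1 = 120·(cos(-173.3°) + j·sin(-173.3°)) = -119.2 - j14 V
  V2 = 220·(cos(-56.9°) + j·sin(-56.9°)) = 120.1 - j184.3 V
  V3 = 61.7·(cos(-30.0°) + j·sin(-30.0°)) = 53.43 - j30.85 V
Step 2 — Sum components: V_total = 54.4 - j229.1 V.
Step 3 — Convert to polar: |V_total| = 235.5 V, ∠V_total = -76.6°.

V_total = 235.5∠-76.6° V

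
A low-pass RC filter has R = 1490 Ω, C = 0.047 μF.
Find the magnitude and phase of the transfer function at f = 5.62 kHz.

Step 1 — Angular frequency: ω = 2π·5620 = 3.531e+04 rad/s.
Step 2 — Transfer function: H(jω) = 1/(1 + jωRC).
Step 3 — Denominator: 1 + jωRC = 1 + j·3.531e+04·1490·4.7e-08 = 1 + j2.473.
Step 4 — H = 0.1405 - j0.3476.
Step 5 — Magnitude: |H| = 0.3749 (-8.5 dB); phase: φ = -68.0°.

|H| = 0.3749 (-8.5 dB), φ = -68.0°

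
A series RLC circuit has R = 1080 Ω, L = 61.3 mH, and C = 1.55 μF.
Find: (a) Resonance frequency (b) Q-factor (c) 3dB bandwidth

Step 1 — Resonance: ω₀ = 1/√(LC) = 1/√(0.0613·1.55e-06) = 3244 rad/s.
Step 2 — f₀ = ω₀/(2π) = 516.3 Hz.
Step 3 — Series Q: Q = ω₀L/R = 3244·0.0613/1080 = 0.1841.
Step 4 — Bandwidth: Δω = ω₀/Q = 1.762e+04 rad/s; BW = Δω/(2π) = 2804 Hz.

(a) f₀ = 516.3 Hz  (b) Q = 0.1841  (c) BW = 2804 Hz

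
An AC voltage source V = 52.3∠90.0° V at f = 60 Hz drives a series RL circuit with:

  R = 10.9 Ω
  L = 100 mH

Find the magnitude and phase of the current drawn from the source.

Step 1 — Angular frequency: ω = 2π·f = 2π·60 = 377 rad/s.
Step 2 — Component impedances:
  R: Z = R = 10.9 Ω
  L: Z = jωL = j·377·0.1 = 0 + j37.7 Ω
Step 3 — Series combination: Z_total = R + L = 10.9 + j37.7 Ω = 39.24∠73.9° Ω.
Step 4 — Source phasor: V = 52.3∠90.0° V = 0 + j52.3 V.
Step 5 — Ohm's law: I = V / Z_total = (0 + j52.3) / (10.9 + j37.7) = 1.28 + j0.3702 A.
Step 6 — Convert to polar: |I| = 1.333 A, ∠I = 16.1°.

I = 1.333∠16.1° A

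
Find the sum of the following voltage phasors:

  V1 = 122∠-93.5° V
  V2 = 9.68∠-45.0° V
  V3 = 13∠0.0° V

Step 1 — Convert each phasor to rectangular form:
  V1 = 122·(cos(-93.5°) + j·sin(-93.5°)) = -7.448 - j121.8 V
  V2 = 9.68·(cos(-45.0°) + j·sin(-45.0°)) = 6.845 - j6.845 V
  V3 = 13·(cos(0.0°) + j·sin(0.0°)) = 13 V
Step 2 — Sum components: V_total = 12.4 - j128.6 V.
Step 3 — Convert to polar: |V_total| = 129.2 V, ∠V_total = -84.5°.

V_total = 129.2∠-84.5° V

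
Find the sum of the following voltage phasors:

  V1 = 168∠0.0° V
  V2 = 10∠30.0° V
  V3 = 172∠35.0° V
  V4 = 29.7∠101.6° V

Step 1 — Convert each phasor to rectangular form:
  V1 = 168·(cos(0.0°) + j·sin(0.0°)) = 168 V
  V2 = 10·(cos(30.0°) + j·sin(30.0°)) = 8.66 + j5 V
  V3 = 172·(cos(35.0°) + j·sin(35.0°)) = 140.9 + j98.66 V
  V4 = 29.7·(cos(101.6°) + j·sin(101.6°)) = -5.972 + j29.09 V
Step 2 — Sum components: V_total = 311.6 + j132.7 V.
Step 3 — Convert to polar: |V_total| = 338.7 V, ∠V_total = 23.1°.

V_total = 338.7∠23.1° V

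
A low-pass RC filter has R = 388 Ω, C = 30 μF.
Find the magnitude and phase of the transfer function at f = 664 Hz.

Step 1 — Angular frequency: ω = 2π·664 = 4172 rad/s.
Step 2 — Transfer function: H(jω) = 1/(1 + jωRC).
Step 3 — Denominator: 1 + jωRC = 1 + j·4172·388·3e-05 = 1 + j48.56.
Step 4 — H = 0.0004239 - j0.02058.
Step 5 — Magnitude: |H| = 0.02059 (-33.7 dB); phase: φ = -88.8°.

|H| = 0.02059 (-33.7 dB), φ = -88.8°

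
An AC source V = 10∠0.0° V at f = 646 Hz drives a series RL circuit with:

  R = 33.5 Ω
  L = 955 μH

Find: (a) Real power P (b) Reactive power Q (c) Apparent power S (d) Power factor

Step 1 — Angular frequency: ω = 2π·f = 2π·646 = 4059 rad/s.
Step 2 — Component impedances:
  R: Z = R = 33.5 Ω
  L: Z = jωL = j·4059·0.000955 = 0 + j3.876 Ω
Step 3 — Series combination: Z_total = R + L = 33.5 + j3.876 Ω = 33.72∠6.6° Ω.
Step 4 — Source phasor: V = 10∠0.0° V = 10 V.
Step 5 — Current: I = V / Z = 0.2946 - j0.03408 A = 0.2965∠-6.6° A.
Step 6 — Complex power: S = V·I* = 2.946 + j0.3408 VA.
Step 7 — Real power: P = Re(S) = 2.946 W.
Step 8 — Reactive power: Q = Im(S) = 0.3408 VAR.
Step 9 — Apparent power: |S| = 2.965 VA.
Step 10 — Power factor: PF = P/|S| = 0.9934 (lagging).

(a) P = 2.946 W  (b) Q = 0.3408 VAR  (c) S = 2.965 VA  (d) PF = 0.9934 (lagging)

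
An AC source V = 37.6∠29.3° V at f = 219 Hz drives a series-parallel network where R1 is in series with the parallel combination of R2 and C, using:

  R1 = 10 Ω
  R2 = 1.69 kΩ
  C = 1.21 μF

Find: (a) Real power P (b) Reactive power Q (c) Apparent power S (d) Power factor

Step 1 — Angular frequency: ω = 2π·f = 2π·219 = 1376 rad/s.
Step 2 — Component impedances:
  R1: Z = R = 10 Ω
  R2: Z = R = 1690 Ω
  C: Z = 1/(jωC) = -j/(ω·C) = 0 - j600.6 Ω
Step 3 — Parallel branch: R2 || C = 1/(1/R2 + 1/C) = 189.5 - j533.3 Ω.
Step 4 — Series with R1: Z_total = R1 + (R2 || C) = 199.5 - j533.3 Ω = 569.4∠-69.5° Ω.
Step 5 — Source phasor: V = 37.6∠29.3° V = 32.79 + j18.4 V.
Step 6 — Current: I = V / Z = -0.01009 + j0.06526 A = 0.06604∠98.8° A.
Step 7 — Complex power: S = V·I* = 0.8701 - j2.326 VA.
Step 8 — Real power: P = Re(S) = 0.8701 W.
Step 9 — Reactive power: Q = Im(S) = -2.326 VAR.
Step 10 — Apparent power: |S| = 2.483 VA.
Step 11 — Power factor: PF = P/|S| = 0.3504 (leading).

(a) P = 0.8701 W  (b) Q = -2.326 VAR  (c) S = 2.483 VA  (d) PF = 0.3504 (leading)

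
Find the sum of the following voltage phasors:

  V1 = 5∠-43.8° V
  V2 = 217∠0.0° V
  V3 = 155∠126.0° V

Step 1 — Convert each phasor to rectangular form:
  V1 = 5·(cos(-43.8°) + j·sin(-43.8°)) = 3.609 - j3.461 V
  V2 = 217·(cos(0.0°) + j·sin(0.0°)) = 217 V
  V3 = 155·(cos(126.0°) + j·sin(126.0°)) = -91.11 + j125.4 V
Step 2 — Sum components: V_total = 129.5 + j121.9 V.
Step 3 — Convert to polar: |V_total| = 177.9 V, ∠V_total = 43.3°.

V_total = 177.9∠43.3° V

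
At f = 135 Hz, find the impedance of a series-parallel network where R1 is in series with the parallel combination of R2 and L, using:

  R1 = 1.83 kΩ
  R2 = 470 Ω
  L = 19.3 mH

Step 1 — Angular frequency: ω = 2π·f = 2π·135 = 848.2 rad/s.
Step 2 — Component impedances:
  R1: Z = R = 1830 Ω
  R2: Z = R = 470 Ω
  L: Z = jωL = j·848.2·0.0193 = 0 + j16.37 Ω
Step 3 — Parallel branch: R2 || L = 1/(1/R2 + 1/L) = 0.5695 + j16.35 Ω.
Step 4 — Series with R1: Z_total = R1 + (R2 || L) = 1831 + j16.35 Ω = 1831∠0.5° Ω.

Z = 1831 + j16.35 Ω = 1831∠0.5° Ω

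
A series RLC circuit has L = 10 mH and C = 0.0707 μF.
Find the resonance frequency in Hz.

Step 1 — Resonance condition Im(Z)=0 gives ω₀ = 1/√(LC).
Step 2 — ω₀ = 1/√(0.01·7.07e-08) = 3.761e+04 rad/s.
Step 3 — f₀ = ω₀/(2π) = 5986 Hz.

f₀ = 5986 Hz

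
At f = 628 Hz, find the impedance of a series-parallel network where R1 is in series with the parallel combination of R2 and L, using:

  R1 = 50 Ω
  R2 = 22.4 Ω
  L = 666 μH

Step 1 — Angular frequency: ω = 2π·f = 2π·628 = 3946 rad/s.
Step 2 — Component impedances:
  R1: Z = R = 50 Ω
  R2: Z = R = 22.4 Ω
  L: Z = jωL = j·3946·0.000666 = 0 + j2.628 Ω
Step 3 — Parallel branch: R2 || L = 1/(1/R2 + 1/L) = 0.3041 + j2.592 Ω.
Step 4 — Series with R1: Z_total = R1 + (R2 || L) = 50.3 + j2.592 Ω = 50.37∠2.9° Ω.

Z = 50.3 + j2.592 Ω = 50.37∠2.9° Ω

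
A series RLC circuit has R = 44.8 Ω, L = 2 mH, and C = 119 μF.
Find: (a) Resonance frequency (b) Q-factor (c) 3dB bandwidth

Step 1 — Resonance: ω₀ = 1/√(LC) = 1/√(0.002·0.000119) = 2050 rad/s.
Step 2 — f₀ = ω₀/(2π) = 326.2 Hz.
Step 3 — Series Q: Q = ω₀L/R = 2050·0.002/44.8 = 0.09151.
Step 4 — Bandwidth: Δω = ω₀/Q = 2.24e+04 rad/s; BW = Δω/(2π) = 3565 Hz.

(a) f₀ = 326.2 Hz  (b) Q = 0.09151  (c) BW = 3565 Hz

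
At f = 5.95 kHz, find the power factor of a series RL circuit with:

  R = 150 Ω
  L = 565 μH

Step 1 — Angular frequency: ω = 2π·f = 2π·5950 = 3.738e+04 rad/s.
Step 2 — Component impedances:
  R: Z = R = 150 Ω
  L: Z = jωL = j·3.738e+04·0.000565 = 0 + j21.12 Ω
Step 3 — Series combination: Z_total = R + L = 150 + j21.12 Ω = 151.5∠8.0° Ω.
Step 4 — Power factor: PF = cos(φ) = Re(Z)/|Z| = 150/151.48 = 0.9902.
Step 5 — Type: Im(Z) = 21.12 ⇒ lagging (phase φ = 8.0°).

PF = 0.9902 (lagging, φ = 8.0°)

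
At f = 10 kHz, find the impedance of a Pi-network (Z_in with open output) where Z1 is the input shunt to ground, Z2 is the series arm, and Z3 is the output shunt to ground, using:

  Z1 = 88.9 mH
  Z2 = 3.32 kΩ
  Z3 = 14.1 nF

Step 1 — Angular frequency: ω = 2π·f = 2π·1e+04 = 6.283e+04 rad/s.
Step 2 — Component impedances:
  Z1: Z = jωL = j·6.283e+04·0.0889 = 0 + j5586 Ω
  Z2: Z = R = 3320 Ω
  Z3: Z = 1/(jωC) = -j/(ω·C) = 0 - j1129 Ω
Step 3 — With open output, the series arm Z2 and the output shunt Z3 appear in series to ground: Z2 + Z3 = 3320 - j1129 Ω.
Step 4 — Parallel with input shunt Z1: Z_in = Z1 || (Z2 + Z3) = 3354 + j1084 Ω = 3524∠17.9° Ω.

Z = 3354 + j1084 Ω = 3524∠17.9° Ω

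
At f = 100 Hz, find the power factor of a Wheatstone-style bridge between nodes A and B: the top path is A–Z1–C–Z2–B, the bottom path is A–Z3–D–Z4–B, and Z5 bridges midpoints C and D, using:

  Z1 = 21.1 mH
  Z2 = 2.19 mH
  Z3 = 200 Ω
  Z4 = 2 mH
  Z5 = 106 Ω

Step 1 — Angular frequency: ω = 2π·f = 2π·100 = 628.3 rad/s.
Step 2 — Component impedances:
  Z1: Z = jωL = j·628.3·0.0211 = 0 + j13.26 Ω
  Z2: Z = jωL = j·628.3·0.00219 = 0 + j1.376 Ω
  Z3: Z = R = 200 Ω
  Z4: Z = jωL = j·628.3·0.002 = 0 + j1.257 Ω
  Z5: Z = R = 106 Ω
Step 3 — Bridge requires nodal analysis (the Z5 bridge couples midpoints C and D, so the two paths cannot be reduced to a simple series/parallel combination). Setting node B to ground and injecting 1 A at node A, the 3-node admittance system at A, C, D solves to V_A = Z_AB = 1.081 + j14.54 Ω = 14.58∠85.7° Ω.
Step 4 — Power factor: PF = cos(φ) = Re(Z)/|Z| = 1.081/14.584 = 0.07412.
Step 5 — Type: Im(Z) = 14.54 ⇒ lagging (phase φ = 85.7°).

PF = 0.07412 (lagging, φ = 85.7°)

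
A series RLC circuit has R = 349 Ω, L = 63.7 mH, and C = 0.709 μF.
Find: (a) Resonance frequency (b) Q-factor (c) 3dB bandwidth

Step 1 — Resonance: ω₀ = 1/√(LC) = 1/√(0.0637·7.09e-07) = 4706 rad/s.
Step 2 — f₀ = ω₀/(2π) = 748.9 Hz.
Step 3 — Series Q: Q = ω₀L/R = 4706·0.0637/349 = 0.8589.
Step 4 — Bandwidth: Δω = ω₀/Q = 5479 rad/s; BW = Δω/(2π) = 872 Hz.

(a) f₀ = 748.9 Hz  (b) Q = 0.8589  (c) BW = 872 Hz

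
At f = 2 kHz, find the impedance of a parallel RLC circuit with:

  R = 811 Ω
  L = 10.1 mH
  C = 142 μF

Step 1 — Angular frequency: ω = 2π·f = 2π·2000 = 1.257e+04 rad/s.
Step 2 — Component impedances:
  R: Z = R = 811 Ω
  L: Z = jωL = j·1.257e+04·0.0101 = 0 + j126.9 Ω
  C: Z = 1/(jωC) = -j/(ω·C) = 0 - j0.5604 Ω
Step 3 — Parallel combination: 1/Z_total = 1/R + 1/L + 1/C; Z_total = 0.0003907 - j0.5629 Ω = 0.5629∠-90.0° Ω.

Z = 0.0003907 - j0.5629 Ω = 0.5629∠-90.0° Ω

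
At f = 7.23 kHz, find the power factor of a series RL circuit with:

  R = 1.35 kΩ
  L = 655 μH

Step 1 — Angular frequency: ω = 2π·f = 2π·7230 = 4.543e+04 rad/s.
Step 2 — Component impedances:
  R: Z = R = 1350 Ω
  L: Z = jωL = j·4.543e+04·0.000655 = 0 + j29.75 Ω
Step 3 — Series combination: Z_total = R + L = 1350 + j29.75 Ω = 1350∠1.3° Ω.
Step 4 — Power factor: PF = cos(φ) = Re(Z)/|Z| = 1350/1350.3 = 0.9998.
Step 5 — Type: Im(Z) = 29.75 ⇒ lagging (phase φ = 1.3°).

PF = 0.9998 (lagging, φ = 1.3°)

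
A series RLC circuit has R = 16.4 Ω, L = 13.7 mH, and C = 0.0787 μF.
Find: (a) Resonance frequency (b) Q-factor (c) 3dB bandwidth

Step 1 — Resonance: ω₀ = 1/√(LC) = 1/√(0.0137·7.87e-08) = 3.045e+04 rad/s.
Step 2 — f₀ = ω₀/(2π) = 4847 Hz.
Step 3 — Series Q: Q = ω₀L/R = 3.045e+04·0.0137/16.4 = 25.44.
Step 4 — Bandwidth: Δω = ω₀/Q = 1197 rad/s; BW = Δω/(2π) = 190.5 Hz.

(a) f₀ = 4847 Hz  (b) Q = 25.44  (c) BW = 190.5 Hz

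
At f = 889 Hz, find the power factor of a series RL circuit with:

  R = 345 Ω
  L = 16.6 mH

Step 1 — Angular frequency: ω = 2π·f = 2π·889 = 5586 rad/s.
Step 2 — Component impedances:
  R: Z = R = 345 Ω
  L: Z = jωL = j·5586·0.0166 = 0 + j92.72 Ω
Step 3 — Series combination: Z_total = R + L = 345 + j92.72 Ω = 357.2∠15.0° Ω.
Step 4 — Power factor: PF = cos(φ) = Re(Z)/|Z| = 345/357.24 = 0.9657.
Step 5 — Type: Im(Z) = 92.72 ⇒ lagging (phase φ = 15.0°).

PF = 0.9657 (lagging, φ = 15.0°)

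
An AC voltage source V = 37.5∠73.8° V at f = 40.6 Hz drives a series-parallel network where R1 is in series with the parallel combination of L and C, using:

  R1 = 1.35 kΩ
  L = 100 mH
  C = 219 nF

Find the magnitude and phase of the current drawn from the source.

Step 1 — Angular frequency: ω = 2π·f = 2π·40.6 = 255.1 rad/s.
Step 2 — Component impedances:
  R1: Z = R = 1350 Ω
  L: Z = jωL = j·255.1·0.1 = 0 + j25.51 Ω
  C: Z = 1/(jωC) = -j/(ω·C) = 0 - j1.79e+04 Ω
Step 3 — Parallel branch: L || C = 1/(1/L + 1/C) = 0 + j25.55 Ω.
Step 4 — Series with R1: Z_total = R1 + (L || C) = 1350 + j25.55 Ω = 1350∠1.1° Ω.
Step 5 — Source phasor: V = 37.5∠73.8° V = 10.46 + j36.01 V.
Step 6 — Ohm's law: I = V / Z_total = (10.46 + j36.01) / (1350 + j25.55) = 0.008252 + j0.02652 A.
Step 7 — Convert to polar: |I| = 0.02777 A, ∠I = 72.7°.

I = 0.02777∠72.7° A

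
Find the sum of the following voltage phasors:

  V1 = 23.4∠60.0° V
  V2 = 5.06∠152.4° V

Step 1 — Convert each phasor to rectangular form:
  V1 = 23.4·(cos(60.0°) + j·sin(60.0°)) = 11.7 + j20.26 V
  V2 = 5.06·(cos(152.4°) + j·sin(152.4°)) = -4.484 + j2.344 V
Step 2 — Sum components: V_total = 7.216 + j22.61 V.
Step 3 — Convert to polar: |V_total| = 23.73 V, ∠V_total = 72.3°.

V_total = 23.73∠72.3° V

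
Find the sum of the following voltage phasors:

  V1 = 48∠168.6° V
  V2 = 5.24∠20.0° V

Step 1 — Convert each phasor to rectangular form:
  V1 = 48·(cos(168.6°) + j·sin(168.6°)) = -47.05 + j9.488 V
  V2 = 5.24·(cos(20.0°) + j·sin(20.0°)) = 4.924 + j1.792 V
Step 2 — Sum components: V_total = -42.13 + j11.28 V.
Step 3 — Convert to polar: |V_total| = 43.61 V, ∠V_total = 165.0°.

V_total = 43.61∠165.0° V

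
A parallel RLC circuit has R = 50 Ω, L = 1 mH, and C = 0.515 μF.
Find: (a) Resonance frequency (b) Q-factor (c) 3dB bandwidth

Step 1 — Resonance: ω₀ = 1/√(LC) = 1/√(0.001·5.15e-07) = 4.407e+04 rad/s.
Step 2 — f₀ = ω₀/(2π) = 7013 Hz.
Step 3 — Parallel Q: Q = R/(ω₀L) = 50/(4.407e+04·0.001) = 1.135.
Step 4 — Bandwidth: Δω = ω₀/Q = 3.883e+04 rad/s; BW = Δω/(2π) = 6181 Hz.

(a) f₀ = 7013 Hz  (b) Q = 1.135  (c) BW = 6181 Hz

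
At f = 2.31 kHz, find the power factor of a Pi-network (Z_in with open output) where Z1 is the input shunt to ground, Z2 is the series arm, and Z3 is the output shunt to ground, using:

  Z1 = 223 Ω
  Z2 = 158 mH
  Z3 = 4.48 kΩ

Step 1 — Angular frequency: ω = 2π·f = 2π·2310 = 1.451e+04 rad/s.
Step 2 — Component impedances:
  Z1: Z = R = 223 Ω
  Z2: Z = jωL = j·1.451e+04·0.158 = 0 + j2293 Ω
  Z3: Z = R = 4480 Ω
Step 3 — With open output, the series arm Z2 and the output shunt Z3 appear in series to ground: Z2 + Z3 = 4480 + j2293 Ω.
Step 4 — Parallel with input shunt Z1: Z_in = Z1 || (Z2 + Z3) = 214.5 + j4.166 Ω = 214.5∠1.1° Ω.
Step 5 — Power factor: PF = cos(φ) = Re(Z)/|Z| = 214.46/214.5 = 0.9998.
Step 6 — Type: Im(Z) = 4.166 ⇒ lagging (phase φ = 1.1°).

PF = 0.9998 (lagging, φ = 1.1°)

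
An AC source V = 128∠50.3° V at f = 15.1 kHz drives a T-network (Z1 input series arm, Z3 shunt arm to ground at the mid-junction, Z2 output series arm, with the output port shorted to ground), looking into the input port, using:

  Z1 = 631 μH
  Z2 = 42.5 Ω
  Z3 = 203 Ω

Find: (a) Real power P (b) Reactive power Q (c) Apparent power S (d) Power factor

Step 1 — Angular frequency: ω = 2π·f = 2π·1.51e+04 = 9.488e+04 rad/s.
Step 2 — Component impedances:
  Z1: Z = jωL = j·9.488e+04·0.000631 = 0 + j59.87 Ω
  Z2: Z = R = 42.5 Ω
  Z3: Z = R = 203 Ω
Step 3 — With the output port shorted to ground, the output series arm Z2 runs from the junction to ground; the shunt arm Z3 also runs from the junction to ground. They appear in parallel: Z3 || Z2 = 35.14 Ω.
Step 4 — Series with input arm Z1: Z_in = Z1 + (Z3 || Z2) = 35.14 + j59.87 Ω = 69.42∠59.6° Ω.
Step 5 — Source phasor: V = 128∠50.3° V = 81.76 + j98.48 V.
Step 6 — Current: I = V / Z = 1.82 - j0.2975 A = 1.844∠-9.3° A.
Step 7 — Complex power: S = V·I* = 119.5 + j203.5 VA.
Step 8 — Real power: P = Re(S) = 119.5 W.
Step 9 — Reactive power: Q = Im(S) = 203.5 VAR.
Step 10 — Apparent power: |S| = 236 VA.
Step 11 — Power factor: PF = P/|S| = 0.5062 (lagging).

(a) P = 119.5 W  (b) Q = 203.5 VAR  (c) S = 236 VA  (d) PF = 0.5062 (lagging)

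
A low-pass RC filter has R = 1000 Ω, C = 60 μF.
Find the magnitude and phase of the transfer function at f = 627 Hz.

Step 1 — Angular frequency: ω = 2π·627 = 3940 rad/s.
Step 2 — Transfer function: H(jω) = 1/(1 + jωRC).
Step 3 — Denominator: 1 + jωRC = 1 + j·3940·1000·6e-05 = 1 + j236.4.
Step 4 — H = 1.79e-05 - j0.004231.
Step 5 — Magnitude: |H| = 0.004231 (-47.5 dB); phase: φ = -89.8°.

|H| = 0.004231 (-47.5 dB), φ = -89.8°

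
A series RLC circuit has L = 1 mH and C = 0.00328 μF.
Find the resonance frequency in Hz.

Step 1 — Resonance condition Im(Z)=0 gives ω₀ = 1/√(LC).
Step 2 — ω₀ = 1/√(0.001·3.28e-09) = 5.522e+05 rad/s.
Step 3 — f₀ = ω₀/(2π) = 8.788e+04 Hz.

f₀ = 8.788e+04 Hz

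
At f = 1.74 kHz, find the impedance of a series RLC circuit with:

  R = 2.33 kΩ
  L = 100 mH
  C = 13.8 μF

Step 1 — Angular frequency: ω = 2π·f = 2π·1740 = 1.093e+04 rad/s.
Step 2 — Component impedances:
  R: Z = R = 2330 Ω
  L: Z = jωL = j·1.093e+04·0.1 = 0 + j1093 Ω
  C: Z = 1/(jωC) = -j/(ω·C) = 0 - j6.628 Ω
Step 3 — Series combination: Z_total = R + L + C = 2330 + j1087 Ω = 2571∠25.0° Ω.

Z = 2330 + j1087 Ω = 2571∠25.0° Ω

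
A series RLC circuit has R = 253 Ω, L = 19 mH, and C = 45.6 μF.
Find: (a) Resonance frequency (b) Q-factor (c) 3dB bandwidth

Step 1 — Resonance: ω₀ = 1/√(LC) = 1/√(0.019·4.56e-05) = 1074 rad/s.
Step 2 — f₀ = ω₀/(2π) = 171 Hz.
Step 3 — Series Q: Q = ω₀L/R = 1074·0.019/253 = 0.08068.
Step 4 — Bandwidth: Δω = ω₀/Q = 1.332e+04 rad/s; BW = Δω/(2π) = 2119 Hz.

(a) f₀ = 171 Hz  (b) Q = 0.08068  (c) BW = 2119 Hz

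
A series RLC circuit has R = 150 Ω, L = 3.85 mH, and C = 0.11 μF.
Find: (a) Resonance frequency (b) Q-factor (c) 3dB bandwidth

Step 1 — Resonance condition Im(Z)=0 gives ω₀ = 1/√(LC).
Step 2 — ω₀ = 1/√(0.00385·1.1e-07) = 4.859e+04 rad/s.
Step 3 — f₀ = ω₀/(2π) = 7734 Hz.
Step 4 — Series Q: Q = ω₀L/R = 4.859e+04·0.00385/150 = 1.247.
Step 5 — 3dB bandwidth: Δω = ω₀/Q = 3.896e+04 rad/s; BW = Δω/(2π) = 6201 Hz.

(a) f₀ = 7734 Hz  (b) Q = 1.247  (c) BW = 6201 Hz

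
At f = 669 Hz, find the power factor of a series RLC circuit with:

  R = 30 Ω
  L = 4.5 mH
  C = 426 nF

Step 1 — Angular frequency: ω = 2π·f = 2π·669 = 4203 rad/s.
Step 2 — Component impedances:
  R: Z = R = 30 Ω
  L: Z = jωL = j·4203·0.0045 = 0 + j18.92 Ω
  C: Z = 1/(jωC) = -j/(ω·C) = 0 - j558.5 Ω
Step 3 — Series combination: Z_total = R + L + C = 30 - j539.5 Ω = 540.4∠-86.8° Ω.
Step 4 — Power factor: PF = cos(φ) = Re(Z)/|Z| = 30/540.37 = 0.05552.
Step 5 — Type: Im(Z) = -539.5 ⇒ leading (phase φ = -86.8°).

PF = 0.05552 (leading, φ = -86.8°)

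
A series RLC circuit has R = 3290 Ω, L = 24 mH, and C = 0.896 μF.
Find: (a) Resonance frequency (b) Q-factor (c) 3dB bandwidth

Step 1 — Resonance: ω₀ = 1/√(LC) = 1/√(0.024·8.96e-07) = 6819 rad/s.
Step 2 — f₀ = ω₀/(2π) = 1085 Hz.
Step 3 — Series Q: Q = ω₀L/R = 6819·0.024/3290 = 0.04975.
Step 4 — Bandwidth: Δω = ω₀/Q = 1.371e+05 rad/s; BW = Δω/(2π) = 2.182e+04 Hz.

(a) f₀ = 1085 Hz  (b) Q = 0.04975  (c) BW = 2.182e+04 Hz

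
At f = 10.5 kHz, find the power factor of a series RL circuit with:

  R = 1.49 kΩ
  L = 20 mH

Step 1 — Angular frequency: ω = 2π·f = 2π·1.05e+04 = 6.597e+04 rad/s.
Step 2 — Component impedances:
  R: Z = R = 1490 Ω
  L: Z = jωL = j·6.597e+04·0.02 = 0 + j1319 Ω
Step 3 — Series combination: Z_total = R + L = 1490 + j1319 Ω = 1990∠41.5° Ω.
Step 4 — Power factor: PF = cos(φ) = Re(Z)/|Z| = 1490/1990.3 = 0.7486.
Step 5 — Type: Im(Z) = 1319 ⇒ lagging (phase φ = 41.5°).

PF = 0.7486 (lagging, φ = 41.5°)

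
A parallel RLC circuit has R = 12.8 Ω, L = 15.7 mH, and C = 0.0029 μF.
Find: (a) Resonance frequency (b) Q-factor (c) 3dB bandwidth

Step 1 — Resonance: ω₀ = 1/√(LC) = 1/√(0.0157·2.9e-09) = 1.482e+05 rad/s.
Step 2 — f₀ = ω₀/(2π) = 2.359e+04 Hz.
Step 3 — Parallel Q: Q = R/(ω₀L) = 12.8/(1.482e+05·0.0157) = 0.005501.
Step 4 — Bandwidth: Δω = ω₀/Q = 2.694e+07 rad/s; BW = Δω/(2π) = 4.288e+06 Hz.

(a) f₀ = 2.359e+04 Hz  (b) Q = 0.005501  (c) BW = 4.288e+06 Hz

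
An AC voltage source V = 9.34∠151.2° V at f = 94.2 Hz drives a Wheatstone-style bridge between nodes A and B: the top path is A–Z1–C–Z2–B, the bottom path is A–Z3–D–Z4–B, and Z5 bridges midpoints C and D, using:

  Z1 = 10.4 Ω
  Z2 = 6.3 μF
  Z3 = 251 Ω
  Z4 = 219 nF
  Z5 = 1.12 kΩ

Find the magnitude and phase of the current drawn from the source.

Step 1 — Angular frequency: ω = 2π·f = 2π·94.2 = 591.9 rad/s.
Step 2 — Component impedances:
  Z1: Z = R = 10.4 Ω
  Z2: Z = 1/(jωC) = -j/(ω·C) = 0 - j268.2 Ω
  Z3: Z = R = 251 Ω
  Z4: Z = 1/(jωC) = -j/(ω·C) = 0 - j7715 Ω
  Z5: Z = R = 1120 Ω
Step 3 — Bridge requires nodal analysis (the Z5 bridge couples midpoints C and D, so the two paths cannot be reduced to a simple series/parallel combination). Setting node B to ground and injecting 1 A at node A, the 3-node admittance system at A, C, D solves to V_A = Z_AB = 9.994 - j259.2 Ω = 259.4∠-87.8° Ω.
Step 4 — Source phasor: V = 9.34∠151.2° V = -8.185 + j4.5 V.
Step 5 — Ohm's law: I = V / Z_total = (-8.185 + j4.5) / (9.994 - j259.2) = -0.01855 - j0.03086 A.
Step 6 — Convert to polar: |I| = 0.03601 A, ∠I = -121.0°.

I = 0.03601∠-121.0° A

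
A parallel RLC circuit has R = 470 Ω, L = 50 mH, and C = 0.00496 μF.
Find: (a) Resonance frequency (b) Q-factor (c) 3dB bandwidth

Step 1 — Resonance: ω₀ = 1/√(LC) = 1/√(0.05·4.96e-09) = 6.35e+04 rad/s.
Step 2 — f₀ = ω₀/(2π) = 1.011e+04 Hz.
Step 3 — Parallel Q: Q = R/(ω₀L) = 470/(6.35e+04·0.05) = 0.148.
Step 4 — Bandwidth: Δω = ω₀/Q = 4.29e+05 rad/s; BW = Δω/(2π) = 6.827e+04 Hz.

(a) f₀ = 1.011e+04 Hz  (b) Q = 0.148  (c) BW = 6.827e+04 Hz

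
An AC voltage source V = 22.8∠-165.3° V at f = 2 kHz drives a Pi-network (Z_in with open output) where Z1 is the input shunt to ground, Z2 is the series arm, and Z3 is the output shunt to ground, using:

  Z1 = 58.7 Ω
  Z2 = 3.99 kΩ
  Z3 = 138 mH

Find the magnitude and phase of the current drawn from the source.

Step 1 — Angular frequency: ω = 2π·f = 2π·2000 = 1.257e+04 rad/s.
Step 2 — Component impedances:
  Z1: Z = R = 58.7 Ω
  Z2: Z = R = 3990 Ω
  Z3: Z = jωL = j·1.257e+04·0.138 = 0 + j1734 Ω
Step 3 — With open output, the series arm Z2 and the output shunt Z3 appear in series to ground: Z2 + Z3 = 3990 + j1734 Ω.
Step 4 — Parallel with input shunt Z1: Z_in = Z1 || (Z2 + Z3) = 57.98 + j0.308 Ω = 57.98∠0.3° Ω.
Step 5 — Source phasor: V = 22.8∠-165.3° V = -22.05 - j5.786 V.
Step 6 — Ohm's law: I = V / Z_total = (-22.05 - j5.786) / (57.98 + j0.308) = -0.3809 - j0.09776 A.
Step 7 — Convert to polar: |I| = 0.3932 A, ∠I = -165.6°.

I = 0.3932∠-165.6° A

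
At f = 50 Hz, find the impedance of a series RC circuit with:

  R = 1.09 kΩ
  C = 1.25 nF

Step 1 — Angular frequency: ω = 2π·f = 2π·50 = 314.2 rad/s.
Step 2 — Component impedances:
  R: Z = R = 1090 Ω
  C: Z = 1/(jωC) = -j/(ω·C) = 0 - j2.546e+06 Ω
Step 3 — Series combination: Z_total = R + C = 1090 - j2.546e+06 Ω = 2.546e+06∠-90.0° Ω.

Z = 1090 - j2.546e+06 Ω = 2.546e+06∠-90.0° Ω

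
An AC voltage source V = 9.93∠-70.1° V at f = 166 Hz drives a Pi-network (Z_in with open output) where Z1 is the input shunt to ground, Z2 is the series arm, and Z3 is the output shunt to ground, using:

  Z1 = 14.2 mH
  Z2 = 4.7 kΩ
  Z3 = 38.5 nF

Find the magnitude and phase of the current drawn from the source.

Step 1 — Angular frequency: ω = 2π·f = 2π·166 = 1043 rad/s.
Step 2 — Component impedances:
  Z1: Z = jωL = j·1043·0.0142 = 0 + j14.81 Ω
  Z2: Z = R = 4700 Ω
  Z3: Z = 1/(jωC) = -j/(ω·C) = 0 - j2.49e+04 Ω
Step 3 — With open output, the series arm Z2 and the output shunt Z3 appear in series to ground: Z2 + Z3 = 4700 - j2.49e+04 Ω.
Step 4 — Parallel with input shunt Z1: Z_in = Z1 || (Z2 + Z3) = 0.001607 + j14.82 Ω = 14.82∠90.0° Ω.
Step 5 — Source phasor: V = 9.93∠-70.1° V = 3.38 - j9.337 V.
Step 6 — Ohm's law: I = V / Z_total = (3.38 - j9.337) / (0.001607 + j14.82) = -0.63 - j0.2281 A.
Step 7 — Convert to polar: |I| = 0.6701 A, ∠I = -160.1°.

I = 0.6701∠-160.1° A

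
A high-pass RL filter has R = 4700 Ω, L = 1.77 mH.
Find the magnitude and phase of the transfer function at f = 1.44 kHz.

Step 1 — Angular frequency: ω = 2π·1440 = 9048 rad/s.
Step 2 — Transfer function: H(jω) = jωL/(R + jωL).
Step 3 — Numerator jωL = j·16.01; denominator R + jωL = 4700 + j16.01.
Step 4 — H = 1.161e-05 + j0.003407.
Step 5 — Magnitude: |H| = 0.003407 (-49.4 dB); phase: φ = 89.8°.

|H| = 0.003407 (-49.4 dB), φ = 89.8°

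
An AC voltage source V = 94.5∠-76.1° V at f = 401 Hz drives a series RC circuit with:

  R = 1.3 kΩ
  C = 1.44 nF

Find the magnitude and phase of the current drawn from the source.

Step 1 — Angular frequency: ω = 2π·f = 2π·401 = 2520 rad/s.
Step 2 — Component impedances:
  R: Z = R = 1300 Ω
  C: Z = 1/(jωC) = -j/(ω·C) = 0 - j2.756e+05 Ω
Step 3 — Series combination: Z_total = R + C = 1300 - j2.756e+05 Ω = 2.756e+05∠-89.7° Ω.
Step 4 — Source phasor: V = 94.5∠-76.1° V = 22.7 - j91.73 V.
Step 5 — Ohm's law: I = V / Z_total = (22.7 - j91.73) / (1300 - j2.756e+05) = 0.0003332 + j8.079e-05 A.
Step 6 — Convert to polar: |I| = 0.0003429 A, ∠I = 13.6°.

I = 0.0003429∠13.6° A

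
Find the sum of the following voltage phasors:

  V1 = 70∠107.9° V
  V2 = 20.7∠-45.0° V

Step 1 — Convert each phasor to rectangular form:
  V1 = 70·(cos(107.9°) + j·sin(107.9°)) = -21.51 + j66.61 V
  V2 = 20.7·(cos(-45.0°) + j·sin(-45.0°)) = 14.64 - j14.64 V
Step 2 — Sum components: V_total = -6.878 + j51.97 V.
Step 3 — Convert to polar: |V_total| = 52.43 V, ∠V_total = 97.5°.

V_total = 52.43∠97.5° V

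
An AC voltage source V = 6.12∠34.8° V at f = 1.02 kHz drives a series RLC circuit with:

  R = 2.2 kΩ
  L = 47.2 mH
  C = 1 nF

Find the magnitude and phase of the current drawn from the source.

Step 1 — Angular frequency: ω = 2π·f = 2π·1020 = 6409 rad/s.
Step 2 — Component impedances:
  R: Z = R = 2200 Ω
  L: Z = jωL = j·6409·0.0472 = 0 + j302.5 Ω
  C: Z = 1/(jωC) = -j/(ω·C) = 0 - j1.56e+05 Ω
Step 3 — Series combination: Z_total = R + L + C = 2200 - j1.557e+05 Ω = 1.557e+05∠-89.2° Ω.
Step 4 — Source phasor: V = 6.12∠34.8° V = 5.025 + j3.493 V.
Step 5 — Ohm's law: I = V / Z_total = (5.025 + j3.493) / (2200 - j1.557e+05) = -2.197e-05 + j3.258e-05 A.
Step 6 — Convert to polar: |I| = 3.929e-05 A, ∠I = 124.0°.

I = 3.929e-05∠124.0° A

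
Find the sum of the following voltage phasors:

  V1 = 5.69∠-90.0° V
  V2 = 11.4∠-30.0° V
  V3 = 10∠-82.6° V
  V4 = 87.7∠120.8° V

Step 1 — Convert each phasor to rectangular form:
  V1 = 5.69·(cos(-90.0°) + j·sin(-90.0°)) = 0 - j5.69 V
  V2 = 11.4·(cos(-30.0°) + j·sin(-30.0°)) = 9.873 - j5.7 V
  V3 = 10·(cos(-82.6°) + j·sin(-82.6°)) = 1.288 - j9.917 V
  V4 = 87.7·(cos(120.8°) + j·sin(120.8°)) = -44.91 + j75.33 V
Step 2 — Sum components: V_total = -33.75 + j54.02 V.
Step 3 — Convert to polar: |V_total| = 63.7 V, ∠V_total = 122.0°.

V_total = 63.7∠122.0° V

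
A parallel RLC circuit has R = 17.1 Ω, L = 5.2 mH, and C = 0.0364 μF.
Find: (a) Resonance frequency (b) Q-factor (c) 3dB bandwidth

Step 1 — Resonance: ω₀ = 1/√(LC) = 1/√(0.0052·3.64e-08) = 7.269e+04 rad/s.
Step 2 — f₀ = ω₀/(2π) = 1.157e+04 Hz.
Step 3 — Parallel Q: Q = R/(ω₀L) = 17.1/(7.269e+04·0.0052) = 0.04524.
Step 4 — Bandwidth: Δω = ω₀/Q = 1.607e+06 rad/s; BW = Δω/(2π) = 2.557e+05 Hz.

(a) f₀ = 1.157e+04 Hz  (b) Q = 0.04524  (c) BW = 2.557e+05 Hz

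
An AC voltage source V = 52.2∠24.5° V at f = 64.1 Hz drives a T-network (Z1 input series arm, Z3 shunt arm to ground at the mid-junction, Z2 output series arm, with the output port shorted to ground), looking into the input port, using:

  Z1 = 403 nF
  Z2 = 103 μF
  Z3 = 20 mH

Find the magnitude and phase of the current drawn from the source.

Step 1 — Angular frequency: ω = 2π·f = 2π·64.1 = 402.8 rad/s.
Step 2 — Component impedances:
  Z1: Z = 1/(jωC) = -j/(ω·C) = 0 - j6161 Ω
  Z2: Z = 1/(jωC) = -j/(ω·C) = 0 - j24.11 Ω
  Z3: Z = jωL = j·402.8·0.02 = 0 + j8.055 Ω
Step 3 — With the output port shorted to ground, the output series arm Z2 runs from the junction to ground; the shunt arm Z3 also runs from the junction to ground. They appear in parallel: Z3 || Z2 = 0 + j12.1 Ω.
Step 4 — Series with input arm Z1: Z_in = Z1 + (Z3 || Z2) = 0 - j6149 Ω = 6149∠-90.0° Ω.
Step 5 — Source phasor: V = 52.2∠24.5° V = 47.5 + j21.65 V.
Step 6 — Ohm's law: I = V / Z_total = (47.5 + j21.65) / (0 - j6149) = -0.00352 + j0.007725 A.
Step 7 — Convert to polar: |I| = 0.008489 A, ∠I = 114.5°.

I = 0.008489∠114.5° A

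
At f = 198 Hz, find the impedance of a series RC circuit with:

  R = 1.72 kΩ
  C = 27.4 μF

Step 1 — Angular frequency: ω = 2π·f = 2π·198 = 1244 rad/s.
Step 2 — Component impedances:
  R: Z = R = 1720 Ω
  C: Z = 1/(jωC) = -j/(ω·C) = 0 - j29.34 Ω
Step 3 — Series combination: Z_total = R + C = 1720 - j29.34 Ω = 1720∠-1.0° Ω.

Z = 1720 - j29.34 Ω = 1720∠-1.0° Ω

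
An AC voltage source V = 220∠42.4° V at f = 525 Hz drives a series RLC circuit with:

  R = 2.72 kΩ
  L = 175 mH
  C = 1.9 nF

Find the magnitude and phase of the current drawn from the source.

Step 1 — Angular frequency: ω = 2π·f = 2π·525 = 3299 rad/s.
Step 2 — Component impedances:
  R: Z = R = 2720 Ω
  L: Z = jωL = j·3299·0.175 = 0 + j577.3 Ω
  C: Z = 1/(jωC) = -j/(ω·C) = 0 - j1.596e+05 Ω
Step 3 — Series combination: Z_total = R + L + C = 2720 - j1.59e+05 Ω = 1.59e+05∠-89.0° Ω.
Step 4 — Source phasor: V = 220∠42.4° V = 162.5 + j148.3 V.
Step 5 — Ohm's law: I = V / Z_total = (162.5 + j148.3) / (2720 - j1.59e+05) = -0.0009154 + j0.001038 A.
Step 6 — Convert to polar: |I| = 0.001384 A, ∠I = 131.4°.

I = 0.001384∠131.4° A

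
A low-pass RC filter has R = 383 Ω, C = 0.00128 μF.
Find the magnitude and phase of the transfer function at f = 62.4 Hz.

Step 1 — Angular frequency: ω = 2π·62.4 = 392.1 rad/s.
Step 2 — Transfer function: H(jω) = 1/(1 + jωRC).
Step 3 — Denominator: 1 + jωRC = 1 + j·392.1·383·1.28e-09 = 1 + j0.0001922.
Step 4 — H = 1 - j0.0001922.
Step 5 — Magnitude: |H| = 1 (-0.0 dB); phase: φ = -0.0°.

|H| = 1 (-0.0 dB), φ = -0.0°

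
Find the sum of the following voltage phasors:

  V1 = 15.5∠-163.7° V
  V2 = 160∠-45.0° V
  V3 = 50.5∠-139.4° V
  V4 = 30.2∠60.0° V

Step 1 — Convert each phasor to rectangular form:
  V1 = 15.5·(cos(-163.7°) + j·sin(-163.7°)) = -14.88 - j4.35 V
  V2 = 160·(cos(-45.0°) + j·sin(-45.0°)) = 113.1 - j113.1 V
  V3 = 50.5·(cos(-139.4°) + j·sin(-139.4°)) = -38.34 - j32.86 V
  V4 = 30.2·(cos(60.0°) + j·sin(60.0°)) = 15.1 + j26.15 V
Step 2 — Sum components: V_total = 75.02 - j124.2 V.
Step 3 — Convert to polar: |V_total| = 145.1 V, ∠V_total = -58.9°.

V_total = 145.1∠-58.9° V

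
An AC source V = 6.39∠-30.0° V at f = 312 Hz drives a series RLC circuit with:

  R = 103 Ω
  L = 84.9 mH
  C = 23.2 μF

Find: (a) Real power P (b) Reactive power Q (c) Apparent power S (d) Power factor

Step 1 — Angular frequency: ω = 2π·f = 2π·312 = 1960 rad/s.
Step 2 — Component impedances:
  R: Z = R = 103 Ω
  L: Z = jωL = j·1960·0.0849 = 0 + j166.4 Ω
  C: Z = 1/(jωC) = -j/(ω·C) = 0 - j21.99 Ω
Step 3 — Series combination: Z_total = R + L + C = 103 + j144.4 Ω = 177.4∠54.5° Ω.
Step 4 — Source phasor: V = 6.39∠-30.0° V = 5.534 - j3.195 V.
Step 5 — Current: I = V / Z = 0.003447 - j0.03585 A = 0.03602∠-84.5° A.
Step 6 — Complex power: S = V·I* = 0.1336 + j0.1874 VA.
Step 7 — Real power: P = Re(S) = 0.1336 W.
Step 8 — Reactive power: Q = Im(S) = 0.1874 VAR.
Step 9 — Apparent power: |S| = 0.2302 VA.
Step 10 — Power factor: PF = P/|S| = 0.5806 (lagging).

(a) P = 0.1336 W  (b) Q = 0.1874 VAR  (c) S = 0.2302 VA  (d) PF = 0.5806 (lagging)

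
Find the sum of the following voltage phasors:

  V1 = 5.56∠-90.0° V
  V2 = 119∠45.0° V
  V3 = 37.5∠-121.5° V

Step 1 — Convert each phasor to rectangular form:
  V1 = 5.56·(cos(-90.0°) + j·sin(-90.0°)) = 0 - j5.56 V
  V2 = 119·(cos(45.0°) + j·sin(45.0°)) = 84.15 + j84.15 V
  V3 = 37.5·(cos(-121.5°) + j·sin(-121.5°)) = -19.59 - j31.97 V
Step 2 — Sum components: V_total = 64.55 + j46.61 V.
Step 3 — Convert to polar: |V_total| = 79.62 V, ∠V_total = 35.8°.

V_total = 79.62∠35.8° V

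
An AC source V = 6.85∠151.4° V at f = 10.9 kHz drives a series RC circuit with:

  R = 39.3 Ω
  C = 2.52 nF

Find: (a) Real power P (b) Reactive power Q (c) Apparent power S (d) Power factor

Step 1 — Angular frequency: ω = 2π·f = 2π·1.09e+04 = 6.849e+04 rad/s.
Step 2 — Component impedances:
  R: Z = R = 39.3 Ω
  C: Z = 1/(jωC) = -j/(ω·C) = 0 - j5794 Ω
Step 3 — Series combination: Z_total = R + C = 39.3 - j5794 Ω = 5794∠-89.6° Ω.
Step 4 — Source phasor: V = 6.85∠151.4° V = -6.014 + j3.279 V.
Step 5 — Current: I = V / Z = -0.0005729 - j0.001034 A = 0.001182∠-119.0° A.
Step 6 — Complex power: S = V·I* = 5.492e-05 - j0.008098 VA.
Step 7 — Real power: P = Re(S) = 5.492e-05 W.
Step 8 — Reactive power: Q = Im(S) = -0.008098 VAR.
Step 9 — Apparent power: |S| = 0.008098 VA.
Step 10 — Power factor: PF = P/|S| = 0.006782 (leading).

(a) P = 5.492e-05 W  (b) Q = -0.008098 VAR  (c) S = 0.008098 VA  (d) PF = 0.006782 (leading)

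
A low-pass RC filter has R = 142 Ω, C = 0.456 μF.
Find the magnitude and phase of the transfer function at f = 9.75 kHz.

Step 1 — Angular frequency: ω = 2π·9750 = 6.126e+04 rad/s.
Step 2 — Transfer function: H(jω) = 1/(1 + jωRC).
Step 3 — Denominator: 1 + jωRC = 1 + j·6.126e+04·142·4.56e-07 = 1 + j3.967.
Step 4 — H = 0.05975 - j0.237.
Step 5 — Magnitude: |H| = 0.2444 (-12.2 dB); phase: φ = -75.9°.

|H| = 0.2444 (-12.2 dB), φ = -75.9°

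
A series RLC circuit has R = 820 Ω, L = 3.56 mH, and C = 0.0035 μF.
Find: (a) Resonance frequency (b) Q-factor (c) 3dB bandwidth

Step 1 — Resonance: ω₀ = 1/√(LC) = 1/√(0.00356·3.5e-09) = 2.833e+05 rad/s.
Step 2 — f₀ = ω₀/(2π) = 4.509e+04 Hz.
Step 3 — Series Q: Q = ω₀L/R = 2.833e+05·0.00356/820 = 1.23.
Step 4 — Bandwidth: Δω = ω₀/Q = 2.303e+05 rad/s; BW = Δω/(2π) = 3.666e+04 Hz.

(a) f₀ = 4.509e+04 Hz  (b) Q = 1.23  (c) BW = 3.666e+04 Hz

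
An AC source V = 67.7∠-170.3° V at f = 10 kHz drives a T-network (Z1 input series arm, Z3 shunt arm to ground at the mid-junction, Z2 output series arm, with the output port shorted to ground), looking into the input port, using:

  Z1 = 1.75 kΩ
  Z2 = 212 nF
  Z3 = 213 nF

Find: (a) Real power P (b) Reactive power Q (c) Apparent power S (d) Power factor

Step 1 — Angular frequency: ω = 2π·f = 2π·1e+04 = 6.283e+04 rad/s.
Step 2 — Component impedances:
  Z1: Z = R = 1750 Ω
  Z2: Z = 1/(jωC) = -j/(ω·C) = 0 - j75.07 Ω
  Z3: Z = 1/(jωC) = -j/(ω·C) = 0 - j74.72 Ω
Step 3 — With the output port shorted to ground, the output series arm Z2 runs from the junction to ground; the shunt arm Z3 also runs from the junction to ground. They appear in parallel: Z3 || Z2 = 0 - j37.45 Ω.
Step 4 — Series with input arm Z1: Z_in = Z1 + (Z3 || Z2) = 1750 - j37.45 Ω = 1750∠-1.2° Ω.
Step 5 — Source phasor: V = 67.7∠-170.3° V = -66.73 - j11.41 V.
Step 6 — Current: I = V / Z = -0.03798 - j0.007331 A = 0.03868∠-169.1° A.
Step 7 — Complex power: S = V·I* = 2.618 - j0.05602 VA.
Step 8 — Real power: P = Re(S) = 2.618 W.
Step 9 — Reactive power: Q = Im(S) = -0.05602 VAR.
Step 10 — Apparent power: |S| = 2.618 VA.
Step 11 — Power factor: PF = P/|S| = 0.9998 (leading).

(a) P = 2.618 W  (b) Q = -0.05602 VAR  (c) S = 2.618 VA  (d) PF = 0.9998 (leading)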